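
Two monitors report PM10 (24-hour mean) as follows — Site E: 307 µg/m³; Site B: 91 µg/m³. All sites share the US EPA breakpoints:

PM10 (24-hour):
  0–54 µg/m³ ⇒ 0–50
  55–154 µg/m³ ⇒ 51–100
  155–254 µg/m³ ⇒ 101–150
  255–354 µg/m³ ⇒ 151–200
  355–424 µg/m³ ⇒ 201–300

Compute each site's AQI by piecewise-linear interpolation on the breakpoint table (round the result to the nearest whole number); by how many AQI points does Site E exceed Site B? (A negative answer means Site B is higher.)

Site E 307: bracket 255–354 → index 151–200; slope 49/99, offset 52.
AQI = 151 + 49/99·52 ≈ 176.74 ⇒ 177.
Site B 91: bracket 55–154 → index 51–100; slope 49/99, offset 36.
AQI = 51 + 49/99·36 ≈ 68.82 ⇒ 69.
AQIs: Site E=177, Site B=69. Site E (177) − Site B (69) = 108.

108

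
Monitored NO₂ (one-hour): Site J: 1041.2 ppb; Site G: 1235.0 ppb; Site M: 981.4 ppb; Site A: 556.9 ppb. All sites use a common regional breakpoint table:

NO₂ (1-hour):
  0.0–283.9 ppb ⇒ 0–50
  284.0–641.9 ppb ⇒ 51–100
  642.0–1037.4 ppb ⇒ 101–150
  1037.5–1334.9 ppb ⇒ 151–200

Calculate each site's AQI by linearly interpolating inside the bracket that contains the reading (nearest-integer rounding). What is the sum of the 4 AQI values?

567

Site J: 1041.2 ∈ [1037.5, 1334.9] ↔ index [151, 200].
151 + (1041.2−1037.5)·(200−151)/(1334.9−1037.5) = 151 + 3.7·49/297.4 ≈ 151.61, so AQI = 152.
Site G: 1235.0 lies in 1037.5–1334.9, so I_lo=151, I_hi=200, C_lo=1037.5, C_hi=1334.9.
(200−151)/(1334.9−1037.5) × (1235.0−1037.5) + 151 = 49/297.4 × 197.5 + 151 ≈ 183.54 → 184.
Site M: row 642.0–1037.4 (AQI 101–150). (150−101)·(981.4−642.0)/(1037.4−642.0) + 101 = 49·339.4/395.4 + 101 ≈ 143.06 → 143.
Site A 556.9: bracket 284.0–641.9 → index 51–100; slope 49/357.9, offset 272.9.
AQI = 51 + 49/357.9·272.9 ≈ 88.36 ⇒ 88.
AQIs: Site J=152, Site G=184, Site M=143, Site A=88. Sum = 152 + 184 + 143 + 88 = 567.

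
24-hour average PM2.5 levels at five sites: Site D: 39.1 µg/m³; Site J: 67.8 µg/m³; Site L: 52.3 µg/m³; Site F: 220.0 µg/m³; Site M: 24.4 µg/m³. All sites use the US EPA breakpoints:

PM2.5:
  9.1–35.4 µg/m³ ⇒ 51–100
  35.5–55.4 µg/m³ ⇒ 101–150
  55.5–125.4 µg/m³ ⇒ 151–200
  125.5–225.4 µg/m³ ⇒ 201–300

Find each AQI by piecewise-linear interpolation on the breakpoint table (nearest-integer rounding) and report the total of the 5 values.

Site D 39.1: bracket 35.5–55.4 → index 101–150; slope 49/19.9, offset 3.6.
AQI = 101 + 49/19.9·3.6 ≈ 109.86 ⇒ 110.
Site J: row 55.5–125.4 (AQI 151–200). (200−151)·(67.8−55.5)/(125.4−55.5) + 151 = 49·12.3/69.9 + 151 ≈ 159.62 → 160.
Site L: 52.3 lies in 35.5–55.4, so I_lo=101, I_hi=150, C_lo=35.5, C_hi=55.4.
(150−101)/(55.4−35.5) × (52.3−35.5) + 101 = 49/19.9 × 16.8 + 101 ≈ 142.37 → 142.
Site F 220.0: bracket 125.5–225.4 → index 201–300; slope 99/99.9, offset 94.5.
AQI = 201 + 99/99.9·94.5 ≈ 294.65 ⇒ 295.
Site M: 24.4 lies in 9.1–35.4, so I_lo=51, I_hi=100, C_lo=9.1, C_hi=35.4.
(100−51)/(35.4−9.1) × (24.4−9.1) + 51 = 49/26.3 × 15.3 + 51 ≈ 79.51 → 80.
AQIs: Site D=110, Site J=160, Site L=142, Site F=295, Site M=80. Sum = 110 + 160 + 142 + 295 + 80 = 787.

787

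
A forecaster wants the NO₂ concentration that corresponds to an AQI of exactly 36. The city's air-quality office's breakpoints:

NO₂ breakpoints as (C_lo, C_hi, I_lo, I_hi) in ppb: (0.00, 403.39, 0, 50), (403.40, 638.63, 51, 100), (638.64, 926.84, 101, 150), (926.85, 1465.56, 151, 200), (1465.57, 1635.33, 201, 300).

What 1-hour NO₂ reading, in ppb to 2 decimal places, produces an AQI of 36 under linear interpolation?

290.44

AQI 36 lies in the 0–50 band, which corresponds to 0.00–403.39 ppb.
C = 0.00 + (36−0)×(403.39−0.00)/(50−0) = 0.00 + 36×403.39/50 ≈ 290.4408 ppb → 290.44 ppb to 2 dp.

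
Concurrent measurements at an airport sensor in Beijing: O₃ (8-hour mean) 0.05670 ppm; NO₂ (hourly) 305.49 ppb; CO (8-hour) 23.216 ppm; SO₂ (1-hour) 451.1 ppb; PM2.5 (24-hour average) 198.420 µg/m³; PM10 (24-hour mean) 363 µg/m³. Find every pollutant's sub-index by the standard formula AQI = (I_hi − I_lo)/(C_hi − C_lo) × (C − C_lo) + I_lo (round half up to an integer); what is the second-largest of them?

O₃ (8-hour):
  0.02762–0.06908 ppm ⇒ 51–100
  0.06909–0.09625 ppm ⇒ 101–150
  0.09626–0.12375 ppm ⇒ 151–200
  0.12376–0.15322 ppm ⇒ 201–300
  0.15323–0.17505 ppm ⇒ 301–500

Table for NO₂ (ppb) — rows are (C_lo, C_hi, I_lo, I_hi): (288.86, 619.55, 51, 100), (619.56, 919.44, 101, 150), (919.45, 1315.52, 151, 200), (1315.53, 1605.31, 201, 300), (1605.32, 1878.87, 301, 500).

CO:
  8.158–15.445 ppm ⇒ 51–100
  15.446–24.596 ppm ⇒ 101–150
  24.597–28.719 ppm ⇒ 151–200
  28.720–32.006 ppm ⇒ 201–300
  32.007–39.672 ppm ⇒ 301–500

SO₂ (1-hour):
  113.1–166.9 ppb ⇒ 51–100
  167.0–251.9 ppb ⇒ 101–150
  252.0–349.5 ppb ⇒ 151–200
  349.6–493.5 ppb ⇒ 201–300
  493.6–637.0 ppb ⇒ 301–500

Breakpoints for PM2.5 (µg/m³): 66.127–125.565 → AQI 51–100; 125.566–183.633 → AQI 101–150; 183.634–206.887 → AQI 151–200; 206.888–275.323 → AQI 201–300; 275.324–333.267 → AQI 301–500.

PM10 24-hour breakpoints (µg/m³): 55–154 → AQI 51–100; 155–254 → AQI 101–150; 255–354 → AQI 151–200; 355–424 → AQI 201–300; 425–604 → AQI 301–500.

O₃: 0.05670 ∈ [0.02762, 0.06908] ↔ index [51, 100].
51 + (0.05670−0.02762)·(100−51)/(0.06908−0.02762) = 51 + 0.02908·49/0.04146 ≈ 85.37, so AQI = 85.
NO₂: 305.49 lies in 288.86–619.55, so I_lo=51, I_hi=100, C_lo=288.86, C_hi=619.55.
(100−51)/(619.55−288.86) × (305.49−288.86) + 51 = 49/330.69 × 16.63 + 51 ≈ 53.46 → 53.
CO 23.216: bracket 15.446–24.596 → index 101–150; slope 49/9.150, offset 7.770.
AQI = 101 + 49/9.150·7.770 ≈ 142.61 ⇒ 143.
SO₂: 451.1 lies in 349.6–493.5, so I_lo=201, I_hi=300, C_lo=349.6, C_hi=493.5.
(300−201)/(493.5−349.6) × (451.1−349.6) + 201 = 99/143.9 × 101.5 + 201 ≈ 270.83 → 271.
PM2.5 198.420: bracket 183.634–206.887 → index 151–200; slope 49/23.253, offset 14.786.
AQI = 151 + 49/23.253·14.786 ≈ 182.16 ⇒ 182.
PM10 363: bracket 355–424 → index 201–300; slope 99/69, offset 8.
AQI = 201 + 99/69·8 ≈ 212.48 ⇒ 212.
Sub-indices: O₃→85, NO₂→53, CO→143, SO₂→271, PM2.5→182, PM10→212. Ranked high→low: 271, 212, 182, 143, 85, 53. Second-highest sub-index = 212.

212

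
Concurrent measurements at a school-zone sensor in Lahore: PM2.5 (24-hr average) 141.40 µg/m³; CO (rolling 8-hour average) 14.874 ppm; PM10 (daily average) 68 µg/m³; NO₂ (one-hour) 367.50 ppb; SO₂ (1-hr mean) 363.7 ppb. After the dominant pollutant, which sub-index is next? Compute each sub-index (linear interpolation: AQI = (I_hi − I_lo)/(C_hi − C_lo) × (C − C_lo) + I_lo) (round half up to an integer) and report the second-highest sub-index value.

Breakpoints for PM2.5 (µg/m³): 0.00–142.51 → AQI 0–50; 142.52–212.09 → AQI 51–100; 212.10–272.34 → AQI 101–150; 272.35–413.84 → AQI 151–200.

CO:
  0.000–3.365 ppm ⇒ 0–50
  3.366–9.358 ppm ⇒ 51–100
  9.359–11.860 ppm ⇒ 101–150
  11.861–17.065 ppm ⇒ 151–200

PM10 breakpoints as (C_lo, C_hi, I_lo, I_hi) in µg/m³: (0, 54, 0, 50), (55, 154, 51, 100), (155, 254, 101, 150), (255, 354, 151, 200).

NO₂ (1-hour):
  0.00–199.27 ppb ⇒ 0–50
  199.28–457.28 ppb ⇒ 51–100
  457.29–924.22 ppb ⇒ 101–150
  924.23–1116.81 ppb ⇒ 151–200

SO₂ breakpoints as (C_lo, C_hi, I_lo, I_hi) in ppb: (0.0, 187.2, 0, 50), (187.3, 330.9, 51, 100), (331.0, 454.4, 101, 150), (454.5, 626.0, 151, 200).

114

PM2.5: 141.40 ∈ [0.00, 142.51] ↔ index [0, 50].
0 + (141.40−0.00)·(50−0)/(142.51−0.00) = 0 + 141.40·50/142.51 ≈ 49.61, so AQI = 50.
CO: 14.874 lies in 11.861–17.065, so I_lo=151, I_hi=200, C_lo=11.861, C_hi=17.065.
(200−151)/(17.065−11.861) × (14.874−11.861) + 151 = 49/5.204 × 3.013 + 151 ≈ 179.37 → 179.
PM10: 68 lies in 55–154, so I_lo=51, I_hi=100, C_lo=55, C_hi=154.
(100−51)/(154−55) × (68−55) + 51 = 49/99 × 13 + 51 ≈ 57.43 → 57.
NO₂: 367.50 lies in 199.28–457.28, so I_lo=51, I_hi=100, C_lo=199.28, C_hi=457.28.
(100−51)/(457.28−199.28) × (367.50−199.28) + 51 = 49/258.00 × 168.22 + 51 ≈ 82.95 → 83.
SO₂ 363.7: bracket 331.0–454.4 → index 101–150; slope 49/123.4, offset 32.7.
AQI = 101 + 49/123.4·32.7 ≈ 113.98 ⇒ 114.
Sub-indices: PM2.5→50, CO→179, PM10→57, NO₂→83, SO₂→114. Ranked high→low: 179, 114, 83, 57, 50. Second-highest sub-index = 114.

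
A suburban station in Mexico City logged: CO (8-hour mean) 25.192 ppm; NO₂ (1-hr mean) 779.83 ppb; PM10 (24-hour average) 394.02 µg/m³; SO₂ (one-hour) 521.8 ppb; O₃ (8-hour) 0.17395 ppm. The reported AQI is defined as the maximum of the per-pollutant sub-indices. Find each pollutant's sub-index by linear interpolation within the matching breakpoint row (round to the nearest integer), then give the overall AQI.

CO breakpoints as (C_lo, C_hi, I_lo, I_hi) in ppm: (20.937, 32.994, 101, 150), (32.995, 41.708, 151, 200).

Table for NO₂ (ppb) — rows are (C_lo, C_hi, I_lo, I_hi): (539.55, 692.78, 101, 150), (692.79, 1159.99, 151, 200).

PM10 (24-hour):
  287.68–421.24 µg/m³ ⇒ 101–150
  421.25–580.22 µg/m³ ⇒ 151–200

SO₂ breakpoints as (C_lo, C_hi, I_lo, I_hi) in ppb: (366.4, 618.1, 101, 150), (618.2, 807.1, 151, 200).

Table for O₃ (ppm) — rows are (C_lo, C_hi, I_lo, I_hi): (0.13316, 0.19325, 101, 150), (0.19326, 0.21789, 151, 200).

160

CO: 25.192 lies in 20.937–32.994, so I_lo=101, I_hi=150, C_lo=20.937, C_hi=32.994.
(150−101)/(32.994−20.937) × (25.192−20.937) + 101 = 49/12.057 × 4.255 + 101 ≈ 118.29 → 118.
NO₂ 779.83: bracket 692.79–1159.99 → index 151–200; slope 49/467.20, offset 87.04.
AQI = 151 + 49/467.20·87.04 ≈ 160.13 ⇒ 160.
PM10: row 287.68–421.24 (AQI 101–150). (150−101)·(394.02−287.68)/(421.24−287.68) + 101 = 49·106.34/133.56 + 101 ≈ 140.01 → 140.
SO₂: 521.8 ∈ [366.4, 618.1] ↔ index [101, 150].
101 + (521.8−366.4)·(150−101)/(618.1−366.4) = 101 + 155.4·49/251.7 ≈ 131.25, so AQI = 131.
O₃ 0.17395: bracket 0.13316–0.19325 → index 101–150; slope 49/0.06009, offset 0.04079.
AQI = 101 + 49/0.06009·0.04079 ≈ 134.26 ⇒ 134.
Sub-indices: CO→118, NO₂→160, PM10→140, SO₂→131, O₃→134. Overall AQI = max = 160; dominant pollutant is NO₂.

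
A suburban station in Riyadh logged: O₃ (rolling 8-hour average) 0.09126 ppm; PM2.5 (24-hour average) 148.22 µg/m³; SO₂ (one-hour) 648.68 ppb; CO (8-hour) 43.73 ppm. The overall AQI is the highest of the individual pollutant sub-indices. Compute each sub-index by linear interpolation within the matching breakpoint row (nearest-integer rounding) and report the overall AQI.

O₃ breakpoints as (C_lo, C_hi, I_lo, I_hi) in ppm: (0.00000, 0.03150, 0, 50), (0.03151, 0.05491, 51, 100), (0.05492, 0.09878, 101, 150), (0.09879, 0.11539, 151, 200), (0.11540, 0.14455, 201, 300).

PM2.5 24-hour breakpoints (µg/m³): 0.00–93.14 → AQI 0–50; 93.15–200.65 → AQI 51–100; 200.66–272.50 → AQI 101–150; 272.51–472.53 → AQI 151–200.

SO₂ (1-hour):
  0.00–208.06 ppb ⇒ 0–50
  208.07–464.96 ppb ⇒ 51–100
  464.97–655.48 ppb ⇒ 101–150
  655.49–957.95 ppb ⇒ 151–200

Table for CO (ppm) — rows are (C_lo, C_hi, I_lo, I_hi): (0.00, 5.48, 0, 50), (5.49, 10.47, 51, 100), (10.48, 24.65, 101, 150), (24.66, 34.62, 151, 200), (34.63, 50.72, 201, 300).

257

O₃: row 0.05492–0.09878 (AQI 101–150). (150−101)·(0.09126−0.05492)/(0.09878−0.05492) + 101 = 49·0.03634/0.04386 + 101 ≈ 141.60 → 142.
PM2.5: 148.22 ∈ [93.15, 200.65] ↔ index [51, 100].
51 + (148.22−93.15)·(100−51)/(200.65−93.15) = 51 + 55.07·49/107.50 ≈ 76.10, so AQI = 76.
SO₂: 648.68 ∈ [464.97, 655.48] ↔ index [101, 150].
101 + (648.68−464.97)·(150−101)/(655.48−464.97) = 101 + 183.71·49/190.51 ≈ 148.25, so AQI = 148.
CO 43.73: bracket 34.63–50.72 → index 201–300; slope 99/16.09, offset 9.10.
AQI = 201 + 99/16.09·9.10 ≈ 256.99 ⇒ 257.
Sub-indices: O₃→142, PM2.5→76, SO₂→148, CO→257. Overall AQI = max = 257; dominant pollutant is CO.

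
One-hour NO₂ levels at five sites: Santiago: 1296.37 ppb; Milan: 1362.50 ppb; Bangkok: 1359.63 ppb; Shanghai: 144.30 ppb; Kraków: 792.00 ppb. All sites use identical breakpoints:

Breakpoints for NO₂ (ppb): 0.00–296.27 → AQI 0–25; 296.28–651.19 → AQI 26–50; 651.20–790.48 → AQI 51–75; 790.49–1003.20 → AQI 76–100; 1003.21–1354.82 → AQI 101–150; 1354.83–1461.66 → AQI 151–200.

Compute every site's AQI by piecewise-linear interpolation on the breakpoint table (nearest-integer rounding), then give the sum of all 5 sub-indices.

538

Santiago 1296.37: bracket 1003.21–1354.82 → index 101–150; slope 49/351.61, offset 293.16.
AQI = 101 + 49/351.61·293.16 ≈ 141.85 ⇒ 142.
Milan: 1362.50 ∈ [1354.83, 1461.66] ↔ index [151, 200].
151 + (1362.50−1354.83)·(200−151)/(1461.66−1354.83) = 151 + 7.67·49/106.83 ≈ 154.52, so AQI = 155.
Bangkok: row 1354.83–1461.66 (AQI 151–200). (200−151)·(1359.63−1354.83)/(1461.66−1354.83) + 151 = 49·4.80/106.83 + 151 ≈ 153.20 → 153.
Shanghai 144.30: bracket 0.00–296.27 → index 0–25; slope 25/296.27, offset 144.30.
AQI = 0 + 25/296.27·144.30 ≈ 12.18 ⇒ 12.
Kraków 792.00: bracket 790.49–1003.20 → index 76–100; slope 24/212.71, offset 1.51.
AQI = 76 + 24/212.71·1.51 ≈ 76.17 ⇒ 76.
AQIs: Santiago=142, Milan=155, Bangkok=153, Shanghai=12, Kraków=76. Sum = 142 + 155 + 153 + 12 + 76 = 538.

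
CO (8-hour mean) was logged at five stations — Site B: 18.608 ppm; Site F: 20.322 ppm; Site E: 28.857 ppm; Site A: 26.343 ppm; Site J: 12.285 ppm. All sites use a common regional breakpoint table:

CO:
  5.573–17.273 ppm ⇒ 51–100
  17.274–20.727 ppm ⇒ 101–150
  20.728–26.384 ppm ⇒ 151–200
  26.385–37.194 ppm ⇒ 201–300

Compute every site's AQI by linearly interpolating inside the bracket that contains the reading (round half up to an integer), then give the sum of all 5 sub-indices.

Site B: 18.608 lies in 17.274–20.727, so I_lo=101, I_hi=150, C_lo=17.274, C_hi=20.727.
(150−101)/(20.727−17.274) × (18.608−17.274) + 101 = 49/3.453 × 1.334 + 101 ≈ 119.93 → 120.
Site F: row 17.274–20.727 (AQI 101–150). (150−101)·(20.322−17.274)/(20.727−17.274) + 101 = 49·3.048/3.453 + 101 ≈ 144.25 → 144.
Site E: 28.857 lies in 26.385–37.194, so I_lo=201, I_hi=300, C_lo=26.385, C_hi=37.194.
(300−201)/(37.194−26.385) × (28.857−26.385) + 201 = 99/10.809 × 2.472 + 201 ≈ 223.64 → 224.
Site A: row 20.728–26.384 (AQI 151–200). (200−151)·(26.343−20.728)/(26.384−20.728) + 151 = 49·5.615/5.656 + 151 ≈ 199.64 → 200.
Site J 12.285: bracket 5.573–17.273 → index 51–100; slope 49/11.700, offset 6.712.
AQI = 51 + 49/11.700·6.712 ≈ 79.11 ⇒ 79.
AQIs: Site B=120, Site F=144, Site E=224, Site A=200, Site J=79. Sum = 120 + 144 + 224 + 200 + 79 = 767.

767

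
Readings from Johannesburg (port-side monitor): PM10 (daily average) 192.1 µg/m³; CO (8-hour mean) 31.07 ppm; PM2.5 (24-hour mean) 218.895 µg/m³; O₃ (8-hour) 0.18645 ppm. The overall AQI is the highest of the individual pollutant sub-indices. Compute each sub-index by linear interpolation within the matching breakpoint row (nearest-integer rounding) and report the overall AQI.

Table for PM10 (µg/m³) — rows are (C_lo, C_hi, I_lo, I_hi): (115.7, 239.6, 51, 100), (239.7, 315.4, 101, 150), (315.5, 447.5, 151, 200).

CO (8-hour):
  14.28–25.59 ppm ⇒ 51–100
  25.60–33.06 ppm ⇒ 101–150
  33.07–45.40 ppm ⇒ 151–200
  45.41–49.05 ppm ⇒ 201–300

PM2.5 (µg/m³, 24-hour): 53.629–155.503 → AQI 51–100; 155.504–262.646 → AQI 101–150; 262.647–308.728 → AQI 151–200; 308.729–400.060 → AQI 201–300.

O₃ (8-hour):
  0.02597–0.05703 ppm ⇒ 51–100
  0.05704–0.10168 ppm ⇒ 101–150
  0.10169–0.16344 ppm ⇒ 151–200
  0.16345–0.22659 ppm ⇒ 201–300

PM10: 192.1 lies in 115.7–239.6, so I_lo=51, I_hi=100, C_lo=115.7, C_hi=239.6.
(100−51)/(239.6−115.7) × (192.1−115.7) + 51 = 49/123.9 × 76.4 + 51 ≈ 81.21 → 81.
CO 31.07: bracket 25.60–33.06 → index 101–150; slope 49/7.46, offset 5.47.
AQI = 101 + 49/7.46·5.47 ≈ 136.93 ⇒ 137.
PM2.5 218.895: bracket 155.504–262.646 → index 101–150; slope 49/107.142, offset 63.391.
AQI = 101 + 49/107.142·63.391 ≈ 129.99 ⇒ 130.
O₃ 0.18645: bracket 0.16345–0.22659 → index 201–300; slope 99/0.06314, offset 0.02300.
AQI = 201 + 99/0.06314·0.02300 ≈ 237.06 ⇒ 237.
Sub-indices: PM10→81, CO→137, PM2.5→130, O₃→237. Overall AQI = max = 237; dominant pollutant is O₃.

237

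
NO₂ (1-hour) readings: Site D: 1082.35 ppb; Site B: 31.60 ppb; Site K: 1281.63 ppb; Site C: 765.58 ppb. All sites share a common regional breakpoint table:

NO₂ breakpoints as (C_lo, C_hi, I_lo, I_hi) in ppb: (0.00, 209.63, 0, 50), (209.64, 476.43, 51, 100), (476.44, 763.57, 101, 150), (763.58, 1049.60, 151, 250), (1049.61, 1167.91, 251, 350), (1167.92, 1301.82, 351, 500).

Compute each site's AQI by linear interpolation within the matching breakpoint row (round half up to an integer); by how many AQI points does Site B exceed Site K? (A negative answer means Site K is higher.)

Site D: row 1049.61–1167.91 (AQI 251–350). (350−251)·(1082.35−1049.61)/(1167.91−1049.61) + 251 = 99·32.74/118.30 + 251 ≈ 278.40 → 278.
Site B: 31.60 lies in 0.00–209.63, so I_lo=0, I_hi=50, C_lo=0.00, C_hi=209.63.
(50−0)/(209.63−0.00) × (31.60−0.00) + 0 = 50/209.63 × 31.60 + 0 ≈ 7.54 → 8.
Site K: row 1167.92–1301.82 (AQI 351–500). (500−351)·(1281.63−1167.92)/(1301.82−1167.92) + 351 = 149·113.71/133.90 + 351 ≈ 477.53 → 478.
Site C: 765.58 ∈ [763.58, 1049.60] ↔ index [151, 250].
151 + (765.58−763.58)·(250−151)/(1049.60−763.58) = 151 + 2.00·99/286.02 ≈ 151.69, so AQI = 152.
AQIs: Site D=278, Site B=8, Site K=478, Site C=152. Site B (8) − Site K (478) = -470.

-470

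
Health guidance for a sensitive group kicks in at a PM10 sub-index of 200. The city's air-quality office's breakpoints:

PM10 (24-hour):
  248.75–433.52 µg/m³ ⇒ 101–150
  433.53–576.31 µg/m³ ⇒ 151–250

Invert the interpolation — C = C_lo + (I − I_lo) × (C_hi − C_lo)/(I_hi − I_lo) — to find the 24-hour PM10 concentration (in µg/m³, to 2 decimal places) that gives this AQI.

504.20

AQI 200 lies in the 151–250 band, which corresponds to 433.53–576.31 µg/m³.
C = 433.53 + (200−151)×(576.31−433.53)/(250−151) = 433.53 + 49×142.78/99 ≈ 504.1989 µg/m³ → 504.20 µg/m³ to 2 dp.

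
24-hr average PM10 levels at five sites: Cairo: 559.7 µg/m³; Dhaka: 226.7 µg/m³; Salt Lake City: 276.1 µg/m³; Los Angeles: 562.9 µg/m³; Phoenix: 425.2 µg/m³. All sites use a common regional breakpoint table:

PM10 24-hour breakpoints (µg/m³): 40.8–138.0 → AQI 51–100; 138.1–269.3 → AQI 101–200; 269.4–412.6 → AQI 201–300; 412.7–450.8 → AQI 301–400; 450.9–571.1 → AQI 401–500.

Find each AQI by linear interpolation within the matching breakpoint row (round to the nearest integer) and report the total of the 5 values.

Cairo 559.7: bracket 450.9–571.1 → index 401–500; slope 99/120.2, offset 108.8.
AQI = 401 + 99/120.2·108.8 ≈ 490.61 ⇒ 491.
Dhaka: 226.7 lies in 138.1–269.3, so I_lo=101, I_hi=200, C_lo=138.1, C_hi=269.3.
(200−101)/(269.3−138.1) × (226.7−138.1) + 101 = 99/131.2 × 88.6 + 101 ≈ 167.86 → 168.
Salt Lake City: 276.1 lies in 269.4–412.6, so I_lo=201, I_hi=300, C_lo=269.4, C_hi=412.6.
(300−201)/(412.6−269.4) × (276.1−269.4) + 201 = 99/143.2 × 6.7 + 201 ≈ 205.63 → 206.
Los Angeles: 562.9 lies in 450.9–571.1, so I_lo=401, I_hi=500, C_lo=450.9, C_hi=571.1.
(500−401)/(571.1−450.9) × (562.9−450.9) + 401 = 99/120.2 × 112.0 + 401 ≈ 493.25 → 493.
Phoenix 425.2: bracket 412.7–450.8 → index 301–400; slope 99/38.1, offset 12.5.
AQI = 301 + 99/38.1·12.5 ≈ 333.48 ⇒ 333.
AQIs: Cairo=491, Dhaka=168, Salt Lake City=206, Los Angeles=493, Phoenix=333. Sum = 491 + 168 + 206 + 493 + 333 = 1691.

1691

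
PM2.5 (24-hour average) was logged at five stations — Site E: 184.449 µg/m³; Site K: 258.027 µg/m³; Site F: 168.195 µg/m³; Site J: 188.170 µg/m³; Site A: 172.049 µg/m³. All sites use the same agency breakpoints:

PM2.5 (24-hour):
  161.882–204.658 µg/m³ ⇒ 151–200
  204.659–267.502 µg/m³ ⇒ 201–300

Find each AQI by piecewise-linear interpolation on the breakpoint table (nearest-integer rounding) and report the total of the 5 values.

964

Site E 184.449: bracket 161.882–204.658 → index 151–200; slope 49/42.776, offset 22.567.
AQI = 151 + 49/42.776·22.567 ≈ 176.85 ⇒ 177.
Site K: 258.027 lies in 204.659–267.502, so I_lo=201, I_hi=300, C_lo=204.659, C_hi=267.502.
(300−201)/(267.502−204.659) × (258.027−204.659) + 201 = 99/62.843 × 53.368 + 201 ≈ 285.07 → 285.
Site F: 168.195 lies in 161.882–204.658, so I_lo=151, I_hi=200, C_lo=161.882, C_hi=204.658.
(200−151)/(204.658−161.882) × (168.195−161.882) + 151 = 49/42.776 × 6.313 + 151 ≈ 158.23 → 158.
Site J 188.170: bracket 161.882–204.658 → index 151–200; slope 49/42.776, offset 26.288.
AQI = 151 + 49/42.776·26.288 ≈ 181.11 ⇒ 181.
Site A 172.049: bracket 161.882–204.658 → index 151–200; slope 49/42.776, offset 10.167.
AQI = 151 + 49/42.776·10.167 ≈ 162.65 ⇒ 163.
AQIs: Site E=177, Site K=285, Site F=158, Site J=181, Site A=163. Sum = 177 + 285 + 158 + 181 + 163 = 964.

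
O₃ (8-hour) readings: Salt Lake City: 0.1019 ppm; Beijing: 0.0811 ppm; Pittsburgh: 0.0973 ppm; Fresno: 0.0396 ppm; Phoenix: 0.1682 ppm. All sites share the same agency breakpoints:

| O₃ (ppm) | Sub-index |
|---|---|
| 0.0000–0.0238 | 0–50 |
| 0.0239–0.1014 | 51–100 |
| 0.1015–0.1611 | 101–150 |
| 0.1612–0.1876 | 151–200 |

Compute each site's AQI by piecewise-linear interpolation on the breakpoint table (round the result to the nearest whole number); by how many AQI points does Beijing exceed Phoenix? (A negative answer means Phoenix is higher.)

Salt Lake City 0.1019: bracket 0.1015–0.1611 → index 101–150; slope 49/0.0596, offset 0.0004.
AQI = 101 + 49/0.0596·0.0004 ≈ 101.33 ⇒ 101.
Beijing: 0.0811 lies in 0.0239–0.1014, so I_lo=51, I_hi=100, C_lo=0.0239, C_hi=0.1014.
(100−51)/(0.1014−0.0239) × (0.0811−0.0239) + 51 = 49/0.0775 × 0.0572 + 51 ≈ 87.17 → 87.
Pittsburgh: row 0.0239–0.1014 (AQI 51–100). (100−51)·(0.0973−0.0239)/(0.1014−0.0239) + 51 = 49·0.0734/0.0775 + 51 ≈ 97.41 → 97.
Fresno: 0.0396 lies in 0.0239–0.1014, so I_lo=51, I_hi=100, C_lo=0.0239, C_hi=0.1014.
(100−51)/(0.1014−0.0239) × (0.0396−0.0239) + 51 = 49/0.0775 × 0.0157 + 51 ≈ 60.93 → 61.
Phoenix: 0.1682 ∈ [0.1612, 0.1876] ↔ index [151, 200].
151 + (0.1682−0.1612)·(200−151)/(0.1876−0.1612) = 151 + 0.0070·49/0.0264 ≈ 163.99, so AQI = 164.
AQIs: Salt Lake City=101, Beijing=87, Pittsburgh=97, Fresno=61, Phoenix=164. Beijing (87) − Phoenix (164) = -77.

-77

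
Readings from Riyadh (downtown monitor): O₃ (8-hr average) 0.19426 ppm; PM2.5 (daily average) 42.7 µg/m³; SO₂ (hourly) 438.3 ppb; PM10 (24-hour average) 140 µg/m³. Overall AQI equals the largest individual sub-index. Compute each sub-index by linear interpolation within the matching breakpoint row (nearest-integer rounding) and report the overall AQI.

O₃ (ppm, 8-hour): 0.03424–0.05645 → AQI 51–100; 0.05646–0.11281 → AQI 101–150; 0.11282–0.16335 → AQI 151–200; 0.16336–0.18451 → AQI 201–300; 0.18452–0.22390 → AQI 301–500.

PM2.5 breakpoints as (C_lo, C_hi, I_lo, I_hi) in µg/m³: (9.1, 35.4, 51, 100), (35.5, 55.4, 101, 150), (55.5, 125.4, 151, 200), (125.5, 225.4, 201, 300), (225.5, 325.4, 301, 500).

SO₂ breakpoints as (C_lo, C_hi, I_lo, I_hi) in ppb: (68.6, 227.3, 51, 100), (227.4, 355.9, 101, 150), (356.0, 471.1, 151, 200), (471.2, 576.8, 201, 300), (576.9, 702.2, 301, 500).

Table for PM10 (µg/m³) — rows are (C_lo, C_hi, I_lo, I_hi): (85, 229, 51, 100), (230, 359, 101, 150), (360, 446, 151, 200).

O₃: 0.19426 lies in 0.18452–0.22390, so I_lo=301, I_hi=500, C_lo=0.18452, C_hi=0.22390.
(500−301)/(0.22390−0.18452) × (0.19426−0.18452) + 301 = 199/0.03938 × 0.00974 + 301 ≈ 350.22 → 350.
PM2.5: 42.7 ∈ [35.5, 55.4] ↔ index [101, 150].
101 + (42.7−35.5)·(150−101)/(55.4−35.5) = 101 + 7.2·49/19.9 ≈ 118.73, so AQI = 119.
SO₂: 438.3 lies in 356.0–471.1, so I_lo=151, I_hi=200, C_lo=356.0, C_hi=471.1.
(200−151)/(471.1−356.0) × (438.3−356.0) + 151 = 49/115.1 × 82.3 + 151 ≈ 186.04 → 186.
PM10: 140 ∈ [85, 229] ↔ index [51, 100].
51 + (140−85)·(100−51)/(229−85) = 51 + 55·49/144 ≈ 69.72, so AQI = 70.
Sub-indices: O₃→350, PM2.5→119, SO₂→186, PM10→70. Overall AQI = max = 350; dominant pollutant is O₃.
AQI 350: Hazardous.

350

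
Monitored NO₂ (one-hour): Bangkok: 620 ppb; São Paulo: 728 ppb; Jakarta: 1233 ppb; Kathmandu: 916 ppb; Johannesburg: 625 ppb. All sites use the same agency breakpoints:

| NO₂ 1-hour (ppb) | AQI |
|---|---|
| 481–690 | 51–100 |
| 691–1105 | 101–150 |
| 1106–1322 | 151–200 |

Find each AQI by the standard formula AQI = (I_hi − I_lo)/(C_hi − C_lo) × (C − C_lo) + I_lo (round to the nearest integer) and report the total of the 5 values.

Bangkok: 620 ∈ [481, 690] ↔ index [51, 100].
51 + (620−481)·(100−51)/(690−481) = 51 + 139·49/209 ≈ 83.59, so AQI = 84.
São Paulo: 728 lies in 691–1105, so I_lo=101, I_hi=150, C_lo=691, C_hi=1105.
(150−101)/(1105−691) × (728−691) + 101 = 49/414 × 37 + 101 ≈ 105.38 → 105.
Jakarta: row 1106–1322 (AQI 151–200). (200−151)·(1233−1106)/(1322−1106) + 151 = 49·127/216 + 151 ≈ 179.81 → 180.
Kathmandu: row 691–1105 (AQI 101–150). (150−101)·(916−691)/(1105−691) + 101 = 49·225/414 + 101 ≈ 127.63 → 128.
Johannesburg: row 481–690 (AQI 51–100). (100−51)·(625−481)/(690−481) + 51 = 49·144/209 + 51 ≈ 84.76 → 85.
AQIs: Bangkok=84, São Paulo=105, Jakarta=180, Kathmandu=128, Johannesburg=85. Sum = 84 + 105 + 180 + 128 + 85 = 582.

582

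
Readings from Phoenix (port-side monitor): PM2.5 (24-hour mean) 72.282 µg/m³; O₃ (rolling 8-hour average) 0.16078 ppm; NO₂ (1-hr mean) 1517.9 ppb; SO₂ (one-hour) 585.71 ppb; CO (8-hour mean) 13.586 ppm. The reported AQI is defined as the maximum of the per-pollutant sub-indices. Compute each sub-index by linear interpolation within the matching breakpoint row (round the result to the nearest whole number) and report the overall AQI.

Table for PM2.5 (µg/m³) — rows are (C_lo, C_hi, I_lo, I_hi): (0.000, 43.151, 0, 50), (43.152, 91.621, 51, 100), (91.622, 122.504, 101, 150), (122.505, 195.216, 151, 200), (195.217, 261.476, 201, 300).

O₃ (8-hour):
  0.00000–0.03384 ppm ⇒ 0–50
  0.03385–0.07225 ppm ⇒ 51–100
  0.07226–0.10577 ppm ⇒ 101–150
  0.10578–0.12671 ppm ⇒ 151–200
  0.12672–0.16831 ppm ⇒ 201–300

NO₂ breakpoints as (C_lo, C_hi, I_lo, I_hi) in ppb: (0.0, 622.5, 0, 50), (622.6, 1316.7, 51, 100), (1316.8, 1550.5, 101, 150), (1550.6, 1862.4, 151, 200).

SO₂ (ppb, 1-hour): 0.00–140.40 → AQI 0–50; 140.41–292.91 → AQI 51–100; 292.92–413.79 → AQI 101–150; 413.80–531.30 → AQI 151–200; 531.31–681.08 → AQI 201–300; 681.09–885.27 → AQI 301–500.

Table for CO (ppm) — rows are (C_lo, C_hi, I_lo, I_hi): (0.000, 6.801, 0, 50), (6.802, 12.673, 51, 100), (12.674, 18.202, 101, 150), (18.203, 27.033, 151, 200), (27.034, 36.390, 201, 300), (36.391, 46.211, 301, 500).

PM2.5: 72.282 ∈ [43.152, 91.621] ↔ index [51, 100].
51 + (72.282−43.152)·(100−51)/(91.621−43.152) = 51 + 29.130·49/48.469 ≈ 80.45, so AQI = 80.
O₃: row 0.12672–0.16831 (AQI 201–300). (300−201)·(0.16078−0.12672)/(0.16831−0.12672) + 201 = 99·0.03406/0.04159 + 201 ≈ 282.08 → 282.
NO₂: 1517.9 ∈ [1316.8, 1550.5] ↔ index [101, 150].
101 + (1517.9−1316.8)·(150−101)/(1550.5−1316.8) = 101 + 201.1·49/233.7 ≈ 143.16, so AQI = 143.
SO₂ 585.71: bracket 531.31–681.08 → index 201–300; slope 99/149.77, offset 54.40.
AQI = 201 + 99/149.77·54.40 ≈ 236.96 ⇒ 237.
CO 13.586: bracket 12.674–18.202 → index 101–150; slope 49/5.528, offset 0.912.
AQI = 101 + 49/5.528·0.912 ≈ 109.08 ⇒ 109.
Sub-indices: PM2.5→80, O₃→282, NO₂→143, SO₂→237, CO→109. Overall AQI = max = 282; dominant pollutant is O₃.
AQI 282: Very Unhealthy.

282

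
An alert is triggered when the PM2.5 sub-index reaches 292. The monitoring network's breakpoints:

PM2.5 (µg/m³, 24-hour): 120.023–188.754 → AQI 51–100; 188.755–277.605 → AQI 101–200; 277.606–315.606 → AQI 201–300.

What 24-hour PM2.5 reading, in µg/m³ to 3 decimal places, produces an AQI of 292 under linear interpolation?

312.535

AQI 292 lies in the 201–300 band, which corresponds to 277.606–315.606 µg/m³.
C = 277.606 + (292−201)×(315.606−277.606)/(300−201) = 277.606 + 91×38.000/99 ≈ 312.53529 µg/m³ → 312.535 µg/m³ to 3 dp.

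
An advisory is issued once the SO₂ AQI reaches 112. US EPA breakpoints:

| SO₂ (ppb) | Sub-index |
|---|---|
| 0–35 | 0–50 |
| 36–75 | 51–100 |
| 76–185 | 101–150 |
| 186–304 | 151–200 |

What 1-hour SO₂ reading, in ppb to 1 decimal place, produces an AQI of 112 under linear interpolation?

100.5

AQI 112 lies in the 101–150 band, which corresponds to 76–185 ppb.
C = 76 + (112−101)×(185−76)/(150−101) = 76 + 11×109/49 ≈ 100.469 ppb → 100.5 ppb to 1 dp.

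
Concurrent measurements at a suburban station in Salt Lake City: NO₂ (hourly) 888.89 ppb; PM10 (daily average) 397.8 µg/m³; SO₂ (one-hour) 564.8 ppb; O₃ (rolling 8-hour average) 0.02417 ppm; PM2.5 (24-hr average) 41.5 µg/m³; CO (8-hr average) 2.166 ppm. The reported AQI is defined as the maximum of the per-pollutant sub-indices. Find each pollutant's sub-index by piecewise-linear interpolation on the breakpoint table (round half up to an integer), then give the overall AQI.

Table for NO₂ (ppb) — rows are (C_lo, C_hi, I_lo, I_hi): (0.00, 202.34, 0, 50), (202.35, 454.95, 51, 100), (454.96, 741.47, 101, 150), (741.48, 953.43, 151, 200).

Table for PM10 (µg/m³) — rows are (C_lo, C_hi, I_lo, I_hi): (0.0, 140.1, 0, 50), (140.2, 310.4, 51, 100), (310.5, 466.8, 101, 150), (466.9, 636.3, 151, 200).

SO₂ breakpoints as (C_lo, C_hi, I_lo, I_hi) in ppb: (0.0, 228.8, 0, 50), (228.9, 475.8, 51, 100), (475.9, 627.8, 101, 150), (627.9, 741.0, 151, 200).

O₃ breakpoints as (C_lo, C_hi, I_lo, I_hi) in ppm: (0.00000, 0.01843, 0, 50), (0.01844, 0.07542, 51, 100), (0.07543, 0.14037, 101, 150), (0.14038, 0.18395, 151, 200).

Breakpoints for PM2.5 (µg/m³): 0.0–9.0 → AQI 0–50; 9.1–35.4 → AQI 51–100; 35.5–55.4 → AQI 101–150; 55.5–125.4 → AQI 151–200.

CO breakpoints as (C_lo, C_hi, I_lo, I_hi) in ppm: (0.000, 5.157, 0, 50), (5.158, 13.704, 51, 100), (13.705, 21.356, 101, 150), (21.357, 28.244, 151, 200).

NO₂ 888.89: bracket 741.48–953.43 → index 151–200; slope 49/211.95, offset 147.41.
AQI = 151 + 49/211.95·147.41 ≈ 185.08 ⇒ 185.
PM10 397.8: bracket 310.5–466.8 → index 101–150; slope 49/156.3, offset 87.3.
AQI = 101 + 49/156.3·87.3 ≈ 128.37 ⇒ 128.
SO₂: 564.8 lies in 475.9–627.8, so I_lo=101, I_hi=150, C_lo=475.9, C_hi=627.8.
(150−101)/(627.8−475.9) × (564.8−475.9) + 101 = 49/151.9 × 88.9 + 101 ≈ 129.68 → 130.
O₃ 0.02417: bracket 0.01844–0.07542 → index 51–100; slope 49/0.05698, offset 0.00573.
AQI = 51 + 49/0.05698·0.00573 ≈ 55.93 ⇒ 56.
PM2.5 41.5: bracket 35.5–55.4 → index 101–150; slope 49/19.9, offset 6.0.
AQI = 101 + 49/19.9·6.0 ≈ 115.77 ⇒ 116.
CO 2.166: bracket 0.000–5.157 → index 0–50; slope 50/5.157, offset 2.166.
AQI = 0 + 50/5.157·2.166 ≈ 21.00 ⇒ 21.
Sub-indices: NO₂→185, PM10→128, SO₂→130, O₃→56, PM2.5→116, CO→21. Overall AQI = max = 185; dominant pollutant is NO₂.

185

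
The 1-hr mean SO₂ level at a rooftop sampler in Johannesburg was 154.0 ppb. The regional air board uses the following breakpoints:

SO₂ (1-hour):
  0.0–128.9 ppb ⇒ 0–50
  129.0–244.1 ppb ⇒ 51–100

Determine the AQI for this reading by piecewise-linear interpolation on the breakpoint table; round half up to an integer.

62

SO₂: 154.0 lies in 129.0–244.1, so I_lo=51, I_hi=100, C_lo=129.0, C_hi=244.1.
(100−51)/(244.1−129.0) × (154.0−129.0) + 51 = 49/115.1 × 25.0 + 51 ≈ 61.64 → 62.
AQI 62 falls in the Moderate category.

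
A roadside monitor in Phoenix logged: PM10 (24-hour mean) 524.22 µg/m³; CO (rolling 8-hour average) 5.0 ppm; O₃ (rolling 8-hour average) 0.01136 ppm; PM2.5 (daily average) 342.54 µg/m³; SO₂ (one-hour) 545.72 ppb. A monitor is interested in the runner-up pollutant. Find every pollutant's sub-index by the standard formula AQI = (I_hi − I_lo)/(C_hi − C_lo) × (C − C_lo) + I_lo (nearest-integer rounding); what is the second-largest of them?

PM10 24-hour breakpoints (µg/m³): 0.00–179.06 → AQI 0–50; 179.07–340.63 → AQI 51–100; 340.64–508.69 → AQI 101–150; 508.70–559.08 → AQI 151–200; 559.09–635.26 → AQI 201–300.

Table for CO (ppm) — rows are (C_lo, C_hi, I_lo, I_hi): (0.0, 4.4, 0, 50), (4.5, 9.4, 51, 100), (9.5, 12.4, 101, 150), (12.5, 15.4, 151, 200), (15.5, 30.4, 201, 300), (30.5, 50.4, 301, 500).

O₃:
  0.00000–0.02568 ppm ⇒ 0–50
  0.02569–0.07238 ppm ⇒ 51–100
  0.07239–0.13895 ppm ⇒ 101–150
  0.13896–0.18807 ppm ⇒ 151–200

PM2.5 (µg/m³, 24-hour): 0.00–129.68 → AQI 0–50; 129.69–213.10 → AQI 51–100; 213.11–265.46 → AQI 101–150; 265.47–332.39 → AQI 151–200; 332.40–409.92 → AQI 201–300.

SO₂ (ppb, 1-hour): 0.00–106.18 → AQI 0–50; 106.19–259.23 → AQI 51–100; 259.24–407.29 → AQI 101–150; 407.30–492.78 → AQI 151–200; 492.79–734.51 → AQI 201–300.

214

PM10: 524.22 ∈ [508.70, 559.08] ↔ index [151, 200].
151 + (524.22−508.70)·(200−151)/(559.08−508.70) = 151 + 15.52·49/50.38 ≈ 166.09, so AQI = 166.
CO: row 4.5–9.4 (AQI 51–100). (100−51)·(5.0−4.5)/(9.4−4.5) + 51 = 49·0.5/4.9 + 51 ≈ 56.00 → 56.
O₃ 0.01136: bracket 0.00000–0.02568 → index 0–50; slope 50/0.02568, offset 0.01136.
AQI = 0 + 50/0.02568·0.01136 ≈ 22.12 ⇒ 22.
PM2.5: row 332.40–409.92 (AQI 201–300). (300−201)·(342.54−332.40)/(409.92−332.40) + 201 = 99·10.14/77.52 + 201 ≈ 213.95 → 214.
SO₂: 545.72 lies in 492.79–734.51, so I_lo=201, I_hi=300, C_lo=492.79, C_hi=734.51.
(300−201)/(734.51−492.79) × (545.72−492.79) + 201 = 99/241.72 × 52.93 + 201 ≈ 222.68 → 223.
Sub-indices: PM10→166, CO→56, O₃→22, PM2.5→214, SO₂→223. Ranked high→low: 223, 214, 166, 56, 22. Second-highest sub-index = 214.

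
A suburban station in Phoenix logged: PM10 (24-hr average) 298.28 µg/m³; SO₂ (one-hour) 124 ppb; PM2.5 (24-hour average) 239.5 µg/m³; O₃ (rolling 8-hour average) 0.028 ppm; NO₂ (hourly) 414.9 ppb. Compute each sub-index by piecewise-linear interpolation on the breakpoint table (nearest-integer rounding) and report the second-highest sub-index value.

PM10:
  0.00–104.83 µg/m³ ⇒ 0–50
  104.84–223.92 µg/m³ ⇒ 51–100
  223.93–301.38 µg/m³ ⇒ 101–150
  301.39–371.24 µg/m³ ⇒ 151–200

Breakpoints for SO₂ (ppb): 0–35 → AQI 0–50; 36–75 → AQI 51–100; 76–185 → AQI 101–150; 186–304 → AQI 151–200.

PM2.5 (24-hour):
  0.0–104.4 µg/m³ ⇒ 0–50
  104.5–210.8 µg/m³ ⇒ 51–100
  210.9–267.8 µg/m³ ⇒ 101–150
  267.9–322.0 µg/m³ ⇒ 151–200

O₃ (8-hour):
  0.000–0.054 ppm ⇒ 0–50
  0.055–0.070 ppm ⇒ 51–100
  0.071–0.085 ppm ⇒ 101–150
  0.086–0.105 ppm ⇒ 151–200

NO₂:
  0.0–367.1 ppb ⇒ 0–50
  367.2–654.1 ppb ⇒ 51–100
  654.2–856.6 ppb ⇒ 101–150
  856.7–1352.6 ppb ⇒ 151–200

126

PM10 298.28: bracket 223.93–301.38 → index 101–150; slope 49/77.45, offset 74.35.
AQI = 101 + 49/77.45·74.35 ≈ 148.04 ⇒ 148.
SO₂ 124: bracket 76–185 → index 101–150; slope 49/109, offset 48.
AQI = 101 + 49/109·48 ≈ 122.58 ⇒ 123.
PM2.5 239.5: bracket 210.9–267.8 → index 101–150; slope 49/56.9, offset 28.6.
AQI = 101 + 49/56.9·28.6 ≈ 125.63 ⇒ 126.
O₃: 0.028 ∈ [0.000, 0.054] ↔ index [0, 50].
0 + (0.028−0.000)·(50−0)/(0.054−0.000) = 0 + 0.028·50/0.054 ≈ 25.93, so AQI = 26.
NO₂ 414.9: bracket 367.2–654.1 → index 51–100; slope 49/286.9, offset 47.7.
AQI = 51 + 49/286.9·47.7 ≈ 59.15 ⇒ 59.
Sub-indices: PM10→148, SO₂→123, PM2.5→126, O₃→26, NO₂→59. Ranked high→low: 148, 126, 123, 59, 26. Second-highest sub-index = 126.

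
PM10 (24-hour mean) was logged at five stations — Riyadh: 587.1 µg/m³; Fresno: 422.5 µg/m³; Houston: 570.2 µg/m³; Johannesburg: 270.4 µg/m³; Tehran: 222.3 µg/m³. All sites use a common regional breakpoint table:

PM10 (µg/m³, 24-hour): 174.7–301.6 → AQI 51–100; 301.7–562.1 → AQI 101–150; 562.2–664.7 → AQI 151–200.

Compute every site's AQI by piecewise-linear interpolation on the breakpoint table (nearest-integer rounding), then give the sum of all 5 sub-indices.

599

Riyadh: row 562.2–664.7 (AQI 151–200). (200−151)·(587.1−562.2)/(664.7−562.2) + 151 = 49·24.9/102.5 + 151 ≈ 162.90 → 163.
Fresno 422.5: bracket 301.7–562.1 → index 101–150; slope 49/260.4, offset 120.8.
AQI = 101 + 49/260.4·120.8 ≈ 123.73 ⇒ 124.
Houston 570.2: bracket 562.2–664.7 → index 151–200; slope 49/102.5, offset 8.0.
AQI = 151 + 49/102.5·8.0 ≈ 154.82 ⇒ 155.
Johannesburg 270.4: bracket 174.7–301.6 → index 51–100; slope 49/126.9, offset 95.7.
AQI = 51 + 49/126.9·95.7 ≈ 87.95 ⇒ 88.
Tehran: 222.3 lies in 174.7–301.6, so I_lo=51, I_hi=100, C_lo=174.7, C_hi=301.6.
(100−51)/(301.6−174.7) × (222.3−174.7) + 51 = 49/126.9 × 47.6 + 51 ≈ 69.38 → 69.
AQIs: Riyadh=163, Fresno=124, Houston=155, Johannesburg=88, Tehran=69. Sum = 163 + 124 + 155 + 88 + 69 = 599.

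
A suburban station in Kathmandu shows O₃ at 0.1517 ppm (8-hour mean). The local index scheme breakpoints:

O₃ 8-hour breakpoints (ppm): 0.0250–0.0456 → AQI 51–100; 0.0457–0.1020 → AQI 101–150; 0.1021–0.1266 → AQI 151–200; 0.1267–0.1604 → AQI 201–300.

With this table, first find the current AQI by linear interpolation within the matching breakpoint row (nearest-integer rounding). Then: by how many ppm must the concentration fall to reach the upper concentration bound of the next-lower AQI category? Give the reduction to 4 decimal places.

0.0251

O₃: 0.1517 lies in 0.1267–0.1604, so I_lo=201, I_hi=300, C_lo=0.1267, C_hi=0.1604.
(300−201)/(0.1604−0.1267) × (0.1517−0.1267) + 201 = 99/0.0337 × 0.0250 + 201 ≈ 274.44 → 274.
Current AQI 274 is in the Very Unhealthy range (201–300). The next-lower category tops out at AQI 200, whose upper concentration bound is 0.1266 ppm.
Reduction needed = 0.1517 − 0.1266 = 0.0251 ppm.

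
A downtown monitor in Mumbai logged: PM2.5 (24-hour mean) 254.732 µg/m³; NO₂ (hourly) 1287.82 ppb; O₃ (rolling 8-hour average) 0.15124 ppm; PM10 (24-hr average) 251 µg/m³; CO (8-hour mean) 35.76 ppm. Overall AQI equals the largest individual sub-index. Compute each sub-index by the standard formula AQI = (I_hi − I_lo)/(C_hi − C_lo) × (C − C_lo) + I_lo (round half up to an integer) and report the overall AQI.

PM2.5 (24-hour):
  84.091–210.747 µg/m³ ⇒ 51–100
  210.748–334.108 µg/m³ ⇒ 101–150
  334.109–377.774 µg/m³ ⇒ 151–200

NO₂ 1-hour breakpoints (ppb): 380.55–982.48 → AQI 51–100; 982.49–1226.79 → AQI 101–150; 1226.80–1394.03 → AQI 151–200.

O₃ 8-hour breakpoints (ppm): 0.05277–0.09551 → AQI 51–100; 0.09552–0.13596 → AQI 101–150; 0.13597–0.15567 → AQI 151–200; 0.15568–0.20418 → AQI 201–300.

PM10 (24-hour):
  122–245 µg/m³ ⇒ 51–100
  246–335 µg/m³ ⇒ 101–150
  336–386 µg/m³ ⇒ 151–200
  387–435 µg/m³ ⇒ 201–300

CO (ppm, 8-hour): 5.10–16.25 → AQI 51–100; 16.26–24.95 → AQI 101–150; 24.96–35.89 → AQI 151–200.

199

PM2.5: 254.732 lies in 210.748–334.108, so I_lo=101, I_hi=150, C_lo=210.748, C_hi=334.108.
(150−101)/(334.108−210.748) × (254.732−210.748) + 101 = 49/123.360 × 43.984 + 101 ≈ 118.47 → 118.
NO₂: 1287.82 lies in 1226.80–1394.03, so I_lo=151, I_hi=200, C_lo=1226.80, C_hi=1394.03.
(200−151)/(1394.03−1226.80) × (1287.82−1226.80) + 151 = 49/167.23 × 61.02 + 151 ≈ 168.88 → 169.
O₃: 0.15124 ∈ [0.13597, 0.15567] ↔ index [151, 200].
151 + (0.15124−0.13597)·(200−151)/(0.15567−0.13597) = 151 + 0.01527·49/0.01970 ≈ 188.98, so AQI = 189.
PM10: 251 lies in 246–335, so I_lo=101, I_hi=150, C_lo=246, C_hi=335.
(150−101)/(335−246) × (251−246) + 101 = 49/89 × 5 + 101 ≈ 103.75 → 104.
CO 35.76: bracket 24.96–35.89 → index 151–200; slope 49/10.93, offset 10.80.
AQI = 151 + 49/10.93·10.80 ≈ 199.42 ⇒ 199.
Sub-indices: PM2.5→118, NO₂→169, O₃→189, PM10→104, CO→199. Overall AQI = max = 199; dominant pollutant is CO.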